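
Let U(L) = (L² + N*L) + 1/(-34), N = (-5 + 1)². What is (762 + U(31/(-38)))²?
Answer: 338588520600625/602604304 ≈ 5.6188e+5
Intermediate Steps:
N = 16 (N = (-4)² = 16)
U(L) = -1/34 + L² + 16*L (U(L) = (L² + 16*L) + 1/(-34) = (L² + 16*L) - 1/34 = -1/34 + L² + 16*L)
(762 + U(31/(-38)))² = (762 + (-1/34 + (31/(-38))² + 16*(31/(-38))))² = (762 + (-1/34 + (31*(-1/38))² + 16*(31*(-1/38))))² = (762 + (-1/34 + (-31/38)² + 16*(-31/38)))² = (762 + (-1/34 + 961/1444 - 248/19))² = (762 - 304801/24548)² = (18400775/24548)² = 338588520600625/602604304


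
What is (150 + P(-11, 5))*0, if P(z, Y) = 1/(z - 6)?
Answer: 0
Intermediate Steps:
P(z, Y) = 1/(-6 + z)
(150 + P(-11, 5))*0 = (150 + 1/(-6 - 11))*0 = (150 + 1/(-17))*0 = (150 - 1/17)*0 = (2549/17)*0 = 0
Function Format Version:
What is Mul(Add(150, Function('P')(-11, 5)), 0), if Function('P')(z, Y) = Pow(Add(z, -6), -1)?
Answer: 0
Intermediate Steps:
Function('P')(z, Y) = Pow(Add(-6, z), -1)
Mul(Add(150, Function('P')(-11, 5)), 0) = Mul(Add(150, Pow(Add(-6, -11), -1)), 0) = Mul(Add(150, Pow(-17, -1)), 0) = Mul(Add(150, Rational(-1, 17)), 0) = Mul(Rational(2549, 17), 0) = 0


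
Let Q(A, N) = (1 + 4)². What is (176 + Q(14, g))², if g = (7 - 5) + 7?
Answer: 40401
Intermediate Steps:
g = 9 (g = 2 + 7 = 9)
Q(A, N) = 25 (Q(A, N) = 5² = 25)
(176 + Q(14, g))² = (176 + 25)² = 201² = 40401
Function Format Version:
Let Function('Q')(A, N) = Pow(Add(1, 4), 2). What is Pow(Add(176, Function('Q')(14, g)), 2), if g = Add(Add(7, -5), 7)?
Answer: 40401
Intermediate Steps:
g = 9 (g = Add(2, 7) = 9)
Function('Q')(A, N) = 25 (Function('Q')(A, N) = Pow(5, 2) = 25)
Pow(Add(176, Function('Q')(14, g)), 2) = Pow(Add(176, 25), 2) = Pow(201, 2) = 40401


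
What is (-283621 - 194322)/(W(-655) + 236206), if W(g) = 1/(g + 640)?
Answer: -7169145/3543089 ≈ -2.0234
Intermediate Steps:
W(g) = 1/(640 + g)
(-283621 - 194322)/(W(-655) + 236206) = (-283621 - 194322)/(1/(640 - 655) + 236206) = -477943/(1/(-15) + 236206) = -477943/(-1/15 + 236206) = -477943/3543089/15 = -477943*15/3543089 = -7169145/3543089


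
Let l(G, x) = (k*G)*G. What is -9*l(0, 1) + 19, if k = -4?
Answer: 19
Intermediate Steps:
l(G, x) = -4*G² (l(G, x) = (-4*G)*G = -4*G²)
-9*l(0, 1) + 19 = -(-36)*0² + 19 = -(-36)*0 + 19 = -9*0 + 19 = 0 + 19 = 19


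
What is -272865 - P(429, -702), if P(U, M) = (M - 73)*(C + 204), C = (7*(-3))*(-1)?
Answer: -98490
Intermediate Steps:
C = 21 (C = -21*(-1) = 21)
P(U, M) = -16425 + 225*M (P(U, M) = (M - 73)*(21 + 204) = (-73 + M)*225 = -16425 + 225*M)
-272865 - P(429, -702) = -272865 - (-16425 + 225*(-702)) = -272865 - (-16425 - 157950) = -272865 - 1*(-174375) = -272865 + 174375 = -98490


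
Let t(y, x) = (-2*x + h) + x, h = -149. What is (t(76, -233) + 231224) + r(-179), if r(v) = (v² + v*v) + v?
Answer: 295211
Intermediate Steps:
t(y, x) = -149 - x (t(y, x) = (-2*x - 149) + x = (-149 - 2*x) + x = -149 - x)
r(v) = v + 2*v² (r(v) = (v² + v²) + v = 2*v² + v = v + 2*v²)
(t(76, -233) + 231224) + r(-179) = ((-149 - 1*(-233)) + 231224) - 179*(1 + 2*(-179)) = ((-149 + 233) + 231224) - 179*(1 - 358) = (84 + 231224) - 179*(-357) = 231308 + 63903 = 295211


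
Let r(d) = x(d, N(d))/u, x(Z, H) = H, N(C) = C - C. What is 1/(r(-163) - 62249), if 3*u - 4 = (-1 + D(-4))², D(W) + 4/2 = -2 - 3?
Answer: -1/62249 ≈ -1.6064e-5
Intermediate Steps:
D(W) = -7 (D(W) = -2 + (-2 - 3) = -2 - 5 = -7)
u = 68/3 (u = 4/3 + (-1 - 7)²/3 = 4/3 + (⅓)*(-8)² = 4/3 + (⅓)*64 = 4/3 + 64/3 = 68/3 ≈ 22.667)
N(C) = 0
r(d) = 0 (r(d) = 0/(68/3) = 0*(3/68) = 0)
1/(r(-163) - 62249) = 1/(0 - 62249) = 1/(-62249) = -1/62249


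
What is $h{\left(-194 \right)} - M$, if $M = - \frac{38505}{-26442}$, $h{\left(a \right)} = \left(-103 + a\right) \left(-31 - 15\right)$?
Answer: $\frac{120404033}{8814} \approx 13661.0$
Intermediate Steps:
$h{\left(a \right)} = 4738 - 46 a$ ($h{\left(a \right)} = \left(-103 + a\right) \left(-46\right) = 4738 - 46 a$)
$M = \frac{12835}{8814}$ ($M = \left(-38505\right) \left(- \frac{1}{26442}\right) = \frac{12835}{8814} \approx 1.4562$)
$h{\left(-194 \right)} - M = \left(4738 - -8924\right) - \frac{12835}{8814} = \left(4738 + 8924\right) - \frac{12835}{8814} = 13662 - \frac{12835}{8814} = \frac{120404033}{8814}$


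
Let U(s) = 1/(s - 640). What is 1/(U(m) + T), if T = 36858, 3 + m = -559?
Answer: 1202/44303315 ≈ 2.7131e-5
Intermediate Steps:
m = -562 (m = -3 - 559 = -562)
U(s) = 1/(-640 + s)
1/(U(m) + T) = 1/(1/(-640 - 562) + 36858) = 1/(1/(-1202) + 36858) = 1/(-1/1202 + 36858) = 1/(44303315/1202) = 1202/44303315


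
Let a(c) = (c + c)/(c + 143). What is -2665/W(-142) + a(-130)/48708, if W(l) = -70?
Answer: 6490271/170478 ≈ 38.071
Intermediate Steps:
a(c) = 2*c/(143 + c) (a(c) = (2*c)/(143 + c) = 2*c/(143 + c))
-2665/W(-142) + a(-130)/48708 = -2665/(-70) + (2*(-130)/(143 - 130))/48708 = -2665*(-1/70) + (2*(-130)/13)*(1/48708) = 533/14 + (2*(-130)*(1/13))*(1/48708) = 533/14 - 20*1/48708 = 533/14 - 5/12177 = 6490271/170478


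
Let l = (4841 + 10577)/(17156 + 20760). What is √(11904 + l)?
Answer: √4278512361878/18958 ≈ 109.11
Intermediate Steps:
l = 7709/18958 (l = 15418/37916 = 15418*(1/37916) = 7709/18958 ≈ 0.40664)
√(11904 + l) = √(11904 + 7709/18958) = √(225683741/18958) = √4278512361878/18958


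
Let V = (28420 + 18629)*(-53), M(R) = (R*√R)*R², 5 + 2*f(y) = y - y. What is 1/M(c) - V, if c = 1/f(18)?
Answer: 2493597 + 125*I*√10/16 ≈ 2.4936e+6 + 24.705*I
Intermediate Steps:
f(y) = -5/2 (f(y) = -5/2 + (y - y)/2 = -5/2 + (½)*0 = -5/2 + 0 = -5/2)
c = -⅖ (c = 1/(-5/2) = -⅖ ≈ -0.40000)
M(R) = R^(7/2) (M(R) = R^(3/2)*R² = R^(7/2))
V = -2493597 (V = 47049*(-53) = -2493597)
1/M(c) - V = 1/((-⅖)^(7/2)) - 1*(-2493597) = 1/(-8*I*√10/625) + 2493597 = 125*I*√10/16 + 2493597 = 2493597 + 125*I*√10/16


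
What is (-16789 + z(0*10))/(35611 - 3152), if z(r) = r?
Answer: -16789/32459 ≈ -0.51724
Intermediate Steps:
(-16789 + z(0*10))/(35611 - 3152) = (-16789 + 0*10)/(35611 - 3152) = (-16789 + 0)/32459 = -16789*1/32459 = -16789/32459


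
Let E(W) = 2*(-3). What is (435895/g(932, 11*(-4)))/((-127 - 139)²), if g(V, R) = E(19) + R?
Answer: -87179/707560 ≈ -0.12321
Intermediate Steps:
E(W) = -6
g(V, R) = -6 + R
(435895/g(932, 11*(-4)))/((-127 - 139)²) = (435895/(-6 + 11*(-4)))/((-127 - 139)²) = (435895/(-6 - 44))/((-266)²) = (435895/(-50))/70756 = (435895*(-1/50))*(1/70756) = -87179/10*1/70756 = -87179/707560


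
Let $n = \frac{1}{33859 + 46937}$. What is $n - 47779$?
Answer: $- \frac{3860352083}{80796} \approx -47779.0$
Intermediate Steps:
$n = \frac{1}{80796} \approx 1.2377 \cdot 10^{-5}$
$n - 47779 = \frac{1}{80796} - 47779 = - \frac{3860352083}{80796}$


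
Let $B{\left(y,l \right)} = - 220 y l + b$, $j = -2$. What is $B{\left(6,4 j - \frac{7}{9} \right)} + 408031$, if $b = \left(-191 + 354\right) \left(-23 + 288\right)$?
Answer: $\frac{1388438}{3} \approx 4.6281 \cdot 10^{5}$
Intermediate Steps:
$b = 43195$ ($b = 163 \cdot 265 = 43195$)
$B{\left(y,l \right)} = 43195 - 220 l y$ ($B{\left(y,l \right)} = - 220 y l + 43195 = - 220 l y + 43195 = 43195 - 220 l y$)
$B{\left(6,4 j - \frac{7}{9} \right)} + 408031 = \left(43195 - 220 \left(4 \left(-2\right) - \frac{7}{9}\right) 6\right) + 408031 = \left(43195 - 220 \left(-8 - \frac{7}{9}\right) 6\right) + 408031 = \left(43195 - \left(- \frac{17380}{9}\right) 6\right) + 408031 = \left(43195 + \frac{34760}{3}\right) + 408031 = \frac{164345}{3} + 408031 = \frac{1388438}{3}$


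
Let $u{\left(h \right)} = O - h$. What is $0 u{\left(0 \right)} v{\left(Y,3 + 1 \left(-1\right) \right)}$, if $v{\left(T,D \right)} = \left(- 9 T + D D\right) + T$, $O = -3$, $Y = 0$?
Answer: $0$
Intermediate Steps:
$u{\left(h \right)} = -3 - h$
$v{\left(T,D \right)} = D^{2} - 8 T$ ($v{\left(T,D \right)} = \left(- 9 T + D^{2}\right) + T = \left(D^{2} - 9 T\right) + T = D^{2} - 8 T$)
$0 u{\left(0 \right)} v{\left(Y,3 + 1 \left(-1\right) \right)} = 0 \left(-3 - 0\right) \left(\left(3 + 1 \left(-1\right)\right)^{2} - 0\right) = 0 \left(-3 + 0\right) \left(\left(3 - 1\right)^{2} + 0\right) = 0 \left(-3\right) \left(2^{2} + 0\right) = 0 \left(4 + 0\right) = 0 \cdot 4 = 0$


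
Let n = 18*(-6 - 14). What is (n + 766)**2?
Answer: 164836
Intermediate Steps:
n = -360 (n = 18*(-20) = -360)
(n + 766)**2 = (-360 + 766)**2 = 406**2 = 164836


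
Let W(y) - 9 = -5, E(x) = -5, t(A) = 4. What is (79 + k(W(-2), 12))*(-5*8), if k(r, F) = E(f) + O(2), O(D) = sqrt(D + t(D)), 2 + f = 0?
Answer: -2960 - 40*sqrt(6) ≈ -3058.0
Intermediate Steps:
f = -2 (f = -2 + 0 = -2)
O(D) = sqrt(4 + D) (O(D) = sqrt(D + 4) = sqrt(4 + D))
W(y) = 4 (W(y) = 9 - 5 = 4)
k(r, F) = -5 + sqrt(6) (k(r, F) = -5 + sqrt(4 + 2) = -5 + sqrt(6))
(79 + k(W(-2), 12))*(-5*8) = (79 + (-5 + sqrt(6)))*(-5*8) = (74 + sqrt(6))*(-40) = -2960 - 40*sqrt(6)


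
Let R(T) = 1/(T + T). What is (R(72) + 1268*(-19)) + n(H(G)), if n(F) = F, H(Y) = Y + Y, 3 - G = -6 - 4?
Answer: -3465503/144 ≈ -24066.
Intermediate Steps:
G = 13 (G = 3 - (-6 - 4) = 3 - 1*(-10) = 3 + 10 = 13)
R(T) = 1/(2*T)
H(Y) = 2*Y
(R(72) + 1268*(-19)) + n(H(G)) = ((1/2)/72 + 1268*(-19)) + 2*13 = ((1/2)*(1/72) - 24092) + 26 = (1/144 - 24092) + 26 = -3469247/144 + 26 = -3465503/144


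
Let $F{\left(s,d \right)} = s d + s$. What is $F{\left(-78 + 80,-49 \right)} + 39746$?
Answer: $39650$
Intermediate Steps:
$F{\left(s,d \right)} = s + d s$ ($F{\left(s,d \right)} = d s + s = s + d s$)
$F{\left(-78 + 80,-49 \right)} + 39746 = \left(-78 + 80\right) \left(1 - 49\right) + 39746 = 2 \left(-48\right) + 39746 = -96 + 39746 = 39650$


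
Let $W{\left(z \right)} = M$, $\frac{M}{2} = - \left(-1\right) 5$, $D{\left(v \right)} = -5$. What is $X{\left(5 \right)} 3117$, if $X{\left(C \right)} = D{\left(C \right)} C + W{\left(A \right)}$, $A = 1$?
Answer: $-46755$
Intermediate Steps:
$M = 10$ ($M = 2 \left(- \left(-1\right) 5\right) = 2 \left(\left(-1\right) \left(-5\right)\right) = 2 \cdot 5 = 10$)
$W{\left(z \right)} = 10$
$X{\left(C \right)} = 10 - 5 C$ ($X{\left(C \right)} = - 5 C + 10 = 10 - 5 C$)
$X{\left(5 \right)} 3117 = \left(10 - 25\right) 3117 = \left(-15\right) 3117 = -46755$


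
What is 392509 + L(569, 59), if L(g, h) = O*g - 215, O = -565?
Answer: 70809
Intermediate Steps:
L(g, h) = -215 - 565*g (L(g, h) = -565*g - 215 = -215 - 565*g)
392509 + L(569, 59) = 392509 + (-215 - 565*569) = 392509 + (-215 - 321485) = 392509 - 321700 = 70809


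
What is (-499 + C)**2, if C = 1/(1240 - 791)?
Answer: 50198402500/201601 ≈ 2.4900e+5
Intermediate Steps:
C = 1/449 ≈ 0.0022272
(-499 + C)**2 = (-499 + 1/449)**2 = (-224050/449)**2 = 50198402500/201601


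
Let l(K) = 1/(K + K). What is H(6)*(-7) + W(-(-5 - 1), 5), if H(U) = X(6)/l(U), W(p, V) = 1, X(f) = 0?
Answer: 1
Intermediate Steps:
l(K) = 1/(2*K)
H(U) = 0 (H(U) = 0/((1/(2*U))) = 0*(2*U) = 0)
H(6)*(-7) + W(-(-5 - 1), 5) = 0*(-7) + 1 = 0 + 1 = 1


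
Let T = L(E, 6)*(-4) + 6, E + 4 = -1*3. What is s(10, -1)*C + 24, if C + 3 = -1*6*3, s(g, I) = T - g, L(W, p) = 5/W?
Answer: 48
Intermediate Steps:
E = -7 (E = -4 - 1*3 = -4 - 3 = -7)
T = 62/7 (T = (5/(-7))*(-4) + 6 = (5*(-⅐))*(-4) + 6 = -5/7*(-4) + 6 = 20/7 + 6 = 62/7 ≈ 8.8571)
s(g, I) = 62/7 - g
C = -21 (C = -3 - 1*6*3 = -3 - 6*3 = -3 - 18 = -21)
s(10, -1)*C + 24 = (62/7 - 1*10)*(-21) + 24 = (62/7 - 10)*(-21) + 24 = -8/7*(-21) + 24 = 24 + 24 = 48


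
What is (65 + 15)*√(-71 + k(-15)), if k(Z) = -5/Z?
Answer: 160*I*√159/3 ≈ 672.51*I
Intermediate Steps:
(65 + 15)*√(-71 + k(-15)) = (65 + 15)*√(-71 - 5/(-15)) = 80*√(-71 - 5*(-1/15)) = 80*√(-71 + ⅓) = 80*√(-212/3) = 80*(2*I*√159/3) = 160*I*√159/3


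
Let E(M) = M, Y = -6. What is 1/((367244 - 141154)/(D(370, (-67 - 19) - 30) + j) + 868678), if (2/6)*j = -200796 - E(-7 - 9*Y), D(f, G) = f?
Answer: 602159/523082049712 ≈ 1.1512e-6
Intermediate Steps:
j = -602529 (j = 3*(-200796 - (-7 - 9*(-6))) = 3*(-200796 - (-7 + 54)) = 3*(-200796 - 1*47) = 3*(-200796 - 47) = 3*(-200843) = -602529)
1/((367244 - 141154)/(D(370, (-67 - 19) - 30) + j) + 868678) = 1/((367244 - 141154)/(370 - 602529) + 868678) = 1/(226090/(-602159) + 868678) = 1/(226090*(-1/602159) + 868678) = 1/(-226090/602159 + 868678) = 1/(523082049712/602159) = 602159/523082049712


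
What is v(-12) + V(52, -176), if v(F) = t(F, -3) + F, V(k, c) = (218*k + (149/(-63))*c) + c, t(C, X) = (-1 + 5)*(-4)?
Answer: 727540/63 ≈ 11548.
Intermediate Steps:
t(C, X) = -16 (t(C, X) = 4*(-4) = -16)
V(k, c) = 218*k - 86*c/63 (V(k, c) = (218*k + (149*(-1/63))*c) + c = (218*k - 149*c/63) + c = 218*k - 86*c/63)
v(F) = -16 + F
v(-12) + V(52, -176) = (-16 - 12) + (218*52 - 86/63*(-176)) = -28 + (11336 + 15136/63) = -28 + 729304/63 = 727540/63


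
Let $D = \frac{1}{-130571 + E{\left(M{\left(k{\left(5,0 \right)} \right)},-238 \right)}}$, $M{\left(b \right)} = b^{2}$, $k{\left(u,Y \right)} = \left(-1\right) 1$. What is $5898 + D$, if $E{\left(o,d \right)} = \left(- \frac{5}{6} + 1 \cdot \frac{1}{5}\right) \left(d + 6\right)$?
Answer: $\frac{11538617163}{1956361} \approx 5898.0$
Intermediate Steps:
$k{\left(u,Y \right)} = -1$
$E{\left(o,d \right)} = - \frac{19}{5} - \frac{19 d}{30}$ ($E{\left(o,d \right)} = \left(\left(-5\right) \frac{1}{6} + 1 \cdot \frac{1}{5}\right) \left(6 + d\right) = \left(- \frac{5}{6} + \frac{1}{5}\right) \left(6 + d\right) = - \frac{19 \left(6 + d\right)}{30} = - \frac{19}{5} - \frac{19 d}{30}$)
$D = - \frac{15}{1956361}$ ($D = \frac{1}{-130571 - - \frac{2204}{15}} = \frac{1}{-130571 + \left(- \frac{19}{5} + \frac{2261}{15}\right)} = \frac{1}{-130571 + \frac{2204}{15}} = \frac{1}{- \frac{1956361}{15}} = - \frac{15}{1956361} \approx -7.6673 \cdot 10^{-6}$)
$5898 + D = 5898 - \frac{15}{1956361} = \frac{11538617163}{1956361}$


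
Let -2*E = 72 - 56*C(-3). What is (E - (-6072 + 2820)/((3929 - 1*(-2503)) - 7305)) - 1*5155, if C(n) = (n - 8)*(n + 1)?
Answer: -1332409/291 ≈ -4578.7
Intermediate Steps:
C(n) = (1 + n)*(-8 + n) (C(n) = (-8 + n)*(1 + n) = (1 + n)*(-8 + n))
E = 580 (E = -(72 - 56*(-8 + (-3)² - 7*(-3)))/2 = -(72 - 56*(-8 + 9 + 21))/2 = -(72 - 56*22)/2 = -(72 - 1232)/2 = -½*(-1160) = 580)
(E - (-6072 + 2820)/((3929 - 1*(-2503)) - 7305)) - 1*5155 = (580 - (-6072 + 2820)/((3929 - 1*(-2503)) - 7305)) - 1*5155 = (580 - (-3252)/((3929 + 2503) - 7305)) - 5155 = (580 - (-3252)/(6432 - 7305)) - 5155 = (580 - (-3252)/(-873)) - 5155 = (580 - (-3252)*(-1)/873) - 5155 = (580 - 1*1084/291) - 5155 = (580 - 1084/291) - 5155 = 167696/291 - 5155 = -1332409/291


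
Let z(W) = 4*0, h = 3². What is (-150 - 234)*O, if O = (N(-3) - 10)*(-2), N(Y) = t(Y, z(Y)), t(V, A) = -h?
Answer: -14592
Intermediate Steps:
h = 9
z(W) = 0
t(V, A) = -9 (t(V, A) = -1*9 = -9)
N(Y) = -9
O = 38 (O = (-9 - 10)*(-2) = -19*(-2) = 38)
(-150 - 234)*O = (-150 - 234)*38 = -384*38 = -14592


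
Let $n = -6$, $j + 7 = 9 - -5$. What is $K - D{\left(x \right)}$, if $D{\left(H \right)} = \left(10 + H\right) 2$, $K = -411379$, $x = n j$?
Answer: $-411315$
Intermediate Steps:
$j = 7$ ($j = -7 + \left(9 - -5\right) = -7 + \left(9 + 5\right) = -7 + 14 = 7$)
$x = -42$ ($x = \left(-6\right) 7 = -42$)
$D{\left(H \right)} = 20 + 2 H$
$K - D{\left(x \right)} = -411379 - \left(20 + 2 \left(-42\right)\right) = -411379 - \left(20 - 84\right) = -411379 - -64 = -411379 + 64 = -411315$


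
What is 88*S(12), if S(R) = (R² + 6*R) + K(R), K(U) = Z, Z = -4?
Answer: 18656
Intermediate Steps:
K(U) = -4
S(R) = -4 + R² + 6*R (S(R) = (R² + 6*R) - 4 = -4 + R² + 6*R)
88*S(12) = 88*(-4 + 12² + 6*12) = 88*(-4 + 144 + 72) = 88*212 = 18656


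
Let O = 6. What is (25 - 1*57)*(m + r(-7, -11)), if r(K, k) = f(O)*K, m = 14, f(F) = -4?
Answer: -1344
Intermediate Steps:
r(K, k) = -4*K
(25 - 1*57)*(m + r(-7, -11)) = (25 - 1*57)*(14 - 4*(-7)) = (25 - 57)*(14 + 28) = -32*42 = -1344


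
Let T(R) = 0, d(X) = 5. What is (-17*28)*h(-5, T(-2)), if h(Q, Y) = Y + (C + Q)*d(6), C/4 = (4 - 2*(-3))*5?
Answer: -464100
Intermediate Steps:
C = 200 (C = 4*((4 - 2*(-3))*5) = 4*((4 + 6)*5) = 4*(10*5) = 4*50 = 200)
h(Q, Y) = 1000 + Y + 5*Q (h(Q, Y) = Y + (200 + Q)*5 = Y + (1000 + 5*Q) = 1000 + Y + 5*Q)
(-17*28)*h(-5, T(-2)) = (-17*28)*(1000 + 0 + 5*(-5)) = -476*(1000 + 0 - 25) = -476*975 = -464100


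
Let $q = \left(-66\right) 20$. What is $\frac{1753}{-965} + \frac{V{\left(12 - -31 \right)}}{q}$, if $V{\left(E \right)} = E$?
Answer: $- \frac{471091}{254760} \approx -1.8492$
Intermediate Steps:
$q = -1320$
$\frac{1753}{-965} + \frac{V{\left(12 - -31 \right)}}{q} = \frac{1753}{-965} + \frac{12 - -31}{-1320} = 1753 \left(- \frac{1}{965}\right) + \left(12 + 31\right) \left(- \frac{1}{1320}\right) = - \frac{1753}{965} + 43 \left(- \frac{1}{1320}\right) = - \frac{1753}{965} - \frac{43}{1320} = - \frac{471091}{254760}$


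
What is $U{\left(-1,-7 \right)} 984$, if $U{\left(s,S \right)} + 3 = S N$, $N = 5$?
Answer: $-37392$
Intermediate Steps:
$U{\left(s,S \right)} = -3 + 5 S$ ($U{\left(s,S \right)} = -3 + S 5 = -3 + 5 S$)
$U{\left(-1,-7 \right)} 984 = \left(-3 + 5 \left(-7\right)\right) 984 = \left(-3 - 35\right) 984 = \left(-38\right) 984 = -37392$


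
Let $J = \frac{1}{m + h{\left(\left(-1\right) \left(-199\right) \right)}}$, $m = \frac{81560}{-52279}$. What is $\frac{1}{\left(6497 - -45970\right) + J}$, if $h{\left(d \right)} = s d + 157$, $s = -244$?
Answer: $\frac{2530332881}{132758975215148} \approx 1.906 \cdot 10^{-5}$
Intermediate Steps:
$h{\left(d \right)} = 157 - 244 d$ ($h{\left(d \right)} = - 244 d + 157 = 157 - 244 d$)
$m = - \frac{81560}{52279}$ ($m = 81560 \left(- \frac{1}{52279}\right) = - \frac{81560}{52279} \approx -1.5601$)
$J = - \frac{52279}{2530332881}$ ($J = \frac{1}{- \frac{81560}{52279} + \left(157 - 244 \left(\left(-1\right) \left(-199\right)\right)\right)} = \frac{1}{- \frac{81560}{52279} + \left(157 - 48556\right)} = \frac{1}{- \frac{81560}{52279} - 48399} = \frac{1}{- \frac{2530332881}{52279}} = - \frac{52279}{2530332881} \approx -2.0661 \cdot 10^{-5}$)
$\frac{1}{\left(6497 - -45970\right) + J} = \frac{1}{\left(6497 - -45970\right) - \frac{52279}{2530332881}} = \frac{1}{\left(6497 + 45970\right) - \frac{52279}{2530332881}} = \frac{1}{52467 - \frac{52279}{2530332881}} = \frac{1}{\frac{132758975215148}{2530332881}} = \frac{2530332881}{132758975215148}$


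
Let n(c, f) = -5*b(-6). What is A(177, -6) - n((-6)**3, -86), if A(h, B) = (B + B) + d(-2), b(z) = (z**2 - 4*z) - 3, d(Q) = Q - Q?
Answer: 273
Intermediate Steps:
d(Q) = 0
b(z) = -3 + z**2 - 4*z
A(h, B) = 2*B (A(h, B) = (B + B) + 0 = 2*B + 0 = 2*B)
n(c, f) = -285 (n(c, f) = -5*(-3 + (-6)**2 - 4*(-6)) = -5*(-3 + 36 + 24) = -5*57 = -285)
A(177, -6) - n((-6)**3, -86) = 2*(-6) - 1*(-285) = -12 + 285 = 273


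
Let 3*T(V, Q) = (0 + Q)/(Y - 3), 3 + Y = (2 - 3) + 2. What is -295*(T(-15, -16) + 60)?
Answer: -54044/3 ≈ -18015.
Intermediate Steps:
Y = -2 (Y = -3 + ((2 - 3) + 2) = -3 + (-1 + 2) = -3 + 1 = -2)
T(V, Q) = -Q/15 (T(V, Q) = ((0 + Q)/(-2 - 3))/3 = (Q/(-5))/3 = (Q*(-⅕))/3 = (-Q/5)/3 = -Q/15)
-295*(T(-15, -16) + 60) = -295*(-1/15*(-16) + 60) = -295*(16/15 + 60) = -295*916/15 = -54044/3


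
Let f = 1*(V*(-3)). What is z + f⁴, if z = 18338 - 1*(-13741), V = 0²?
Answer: 32079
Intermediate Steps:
V = 0
z = 32079 (z = 18338 + 13741 = 32079)
f = 0 (f = 1*(0*(-3)) = 1*0 = 0)
z + f⁴ = 32079 + 0⁴ = 32079 + 0 = 32079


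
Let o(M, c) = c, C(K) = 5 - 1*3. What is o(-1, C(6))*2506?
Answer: 5012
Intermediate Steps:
C(K) = 2 (C(K) = 5 - 3 = 2)
o(-1, C(6))*2506 = 2*2506 = 5012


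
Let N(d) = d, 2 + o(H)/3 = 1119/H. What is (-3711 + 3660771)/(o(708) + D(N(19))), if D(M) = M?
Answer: 863066160/4187 ≈ 2.0613e+5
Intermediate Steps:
o(H) = -6 + 3357/H (o(H) = -6 + 3*(1119/H) = -6 + 3357/H)
(-3711 + 3660771)/(o(708) + D(N(19))) = (-3711 + 3660771)/((-6 + 3357/708) + 19) = 3657060/((-6 + 3357*(1/708)) + 19) = 3657060/((-6 + 1119/236) + 19) = 3657060/(-297/236 + 19) = 3657060/(4187/236) = 3657060*(236/4187) = 863066160/4187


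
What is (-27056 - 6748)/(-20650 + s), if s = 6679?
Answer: 11268/4657 ≈ 2.4196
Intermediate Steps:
(-27056 - 6748)/(-20650 + s) = (-27056 - 6748)/(-20650 + 6679) = -33804/(-13971) = -33804*(-1/13971) = 11268/4657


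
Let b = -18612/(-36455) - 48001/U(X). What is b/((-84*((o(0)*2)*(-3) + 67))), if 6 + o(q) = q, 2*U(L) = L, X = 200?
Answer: 49943293/901167600 ≈ 0.055421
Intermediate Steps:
U(L) = L/2
o(q) = -6 + q
b = -349603051/729100 (b = -18612/(-36455) - 48001/((1/2)*200) = -18612*(-1/36455) - 48001/100 = 18612/36455 - 48001*1/100 = 18612/36455 - 48001/100 = -349603051/729100 ≈ -479.50)
b/((-84*((o(0)*2)*(-3) + 67))) = -349603051*(-1/(84*(((-6 + 0)*2)*(-3) + 67)))/729100 = -349603051*(-1/(84*(-6*2*(-3) + 67)))/729100 = -349603051*(-1/(84*(-12*(-3) + 67)))/729100 = -349603051*(-1/(84*(36 + 67)))/729100 = -349603051/(729100*((-84*103))) = -349603051/729100/(-8652) = -349603051/729100*(-1/8652) = 49943293/901167600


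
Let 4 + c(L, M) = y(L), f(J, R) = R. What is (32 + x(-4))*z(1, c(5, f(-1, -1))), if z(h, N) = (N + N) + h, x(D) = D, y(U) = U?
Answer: 84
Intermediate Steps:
c(L, M) = -4 + L
z(h, N) = h + 2*N (z(h, N) = 2*N + h = h + 2*N)
(32 + x(-4))*z(1, c(5, f(-1, -1))) = (32 - 4)*(1 + 2*(-4 + 5)) = 28*(1 + 2*1) = 28*(1 + 2) = 28*3 = 84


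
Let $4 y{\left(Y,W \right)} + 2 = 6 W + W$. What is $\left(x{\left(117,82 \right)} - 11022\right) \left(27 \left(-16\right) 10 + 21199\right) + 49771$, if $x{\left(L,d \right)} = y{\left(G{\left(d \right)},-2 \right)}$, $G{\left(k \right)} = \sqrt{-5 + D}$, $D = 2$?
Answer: $-186058083$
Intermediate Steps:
$G{\left(k \right)} = i \sqrt{3}$ ($G{\left(k \right)} = \sqrt{-5 + 2} = \sqrt{-3} = i \sqrt{3}$)
$y{\left(Y,W \right)} = - \frac{1}{2} + \frac{7 W}{4}$ ($y{\left(Y,W \right)} = - \frac{1}{2} + \frac{6 W + W}{4} = - \frac{1}{2} + \frac{7 W}{4}$)
$x{\left(L,d \right)} = -4$ ($x{\left(L,d \right)} = - \frac{1}{2} + \frac{7}{4} \left(-2\right) = - \frac{1}{2} - \frac{7}{2} = -4$)
$\left(x{\left(117,82 \right)} - 11022\right) \left(27 \left(-16\right) 10 + 21199\right) + 49771 = \left(-4 - 11022\right) \left(27 \left(-16\right) 10 + 21199\right) + 49771 = - 11026 \left(\left(-432\right) 10 + 21199\right) + 49771 = - 11026 \left(-4320 + 21199\right) + 49771 = \left(-11026\right) 16879 + 49771 = -186107854 + 49771 = -186058083$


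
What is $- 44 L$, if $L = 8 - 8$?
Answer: $0$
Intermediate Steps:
$L = 0$ ($L = 8 - 8 = 0$)
$- 44 L = \left(-44\right) 0 = 0$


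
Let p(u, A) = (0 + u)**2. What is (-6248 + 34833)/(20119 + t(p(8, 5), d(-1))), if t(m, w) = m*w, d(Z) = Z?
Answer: 5717/4011 ≈ 1.4253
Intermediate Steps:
p(u, A) = u**2
(-6248 + 34833)/(20119 + t(p(8, 5), d(-1))) = (-6248 + 34833)/(20119 + 8**2*(-1)) = 28585/(20119 + 64*(-1)) = 28585/(20119 - 64) = 28585/20055 = 28585*(1/20055) = 5717/4011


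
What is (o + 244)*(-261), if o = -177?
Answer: -17487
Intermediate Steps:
(o + 244)*(-261) = (-177 + 244)*(-261) = 67*(-261) = -17487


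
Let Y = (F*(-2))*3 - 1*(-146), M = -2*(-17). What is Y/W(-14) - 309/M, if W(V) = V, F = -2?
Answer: -4849/238 ≈ -20.374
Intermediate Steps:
M = 34
Y = 158 (Y = -2*(-2)*3 - 1*(-146) = 4*3 + 146 = 12 + 146 = 158)
Y/W(-14) - 309/M = 158/(-14) - 309/34 = 158*(-1/14) - 309*1/34 = -79/7 - 309/34 = -4849/238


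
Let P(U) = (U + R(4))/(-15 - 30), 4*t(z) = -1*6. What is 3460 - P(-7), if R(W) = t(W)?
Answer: 311383/90 ≈ 3459.8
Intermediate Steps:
t(z) = -3/2 (t(z) = (-1*6)/4 = (¼)*(-6) = -3/2)
R(W) = -3/2
P(U) = 1/30 - U/45 (P(U) = (U - 3/2)/(-15 - 30) = (-3/2 + U)/(-45) = (-3/2 + U)*(-1/45) = 1/30 - U/45)
3460 - P(-7) = 3460 - (1/30 - 1/45*(-7)) = 3460 - (1/30 + 7/45) = 3460 - 1*17/90 = 3460 - 17/90 = 311383/90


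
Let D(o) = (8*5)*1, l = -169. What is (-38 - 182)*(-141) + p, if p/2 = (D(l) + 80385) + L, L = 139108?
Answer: 470086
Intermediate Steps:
D(o) = 40 (D(o) = 40*1 = 40)
p = 439066 (p = 2*((40 + 80385) + 139108) = 2*(80425 + 139108) = 2*219533 = 439066)
(-38 - 182)*(-141) + p = (-38 - 182)*(-141) + 439066 = -220*(-141) + 439066 = 31020 + 439066 = 470086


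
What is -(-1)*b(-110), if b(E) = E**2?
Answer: 12100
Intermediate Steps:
-(-1)*b(-110) = -(-1)*(-110)**2 = -(-1)*12100 = -1*(-12100) = 12100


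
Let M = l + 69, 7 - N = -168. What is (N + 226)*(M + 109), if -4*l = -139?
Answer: 341251/4 ≈ 85313.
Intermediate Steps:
N = 175 (N = 7 - 1*(-168) = 7 + 168 = 175)
l = 139/4 (l = -¼*(-139) = 139/4 ≈ 34.750)
M = 415/4 (M = 139/4 + 69 = 415/4 ≈ 103.75)
(N + 226)*(M + 109) = (175 + 226)*(415/4 + 109) = 401*(851/4) = 341251/4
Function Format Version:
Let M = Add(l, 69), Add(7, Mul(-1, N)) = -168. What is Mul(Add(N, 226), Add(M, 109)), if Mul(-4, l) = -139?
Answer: Rational(341251, 4) ≈ 85313.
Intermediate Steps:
N = 175 (N = Add(7, Mul(-1, -168)) = Add(7, 168) = 175)
l = Rational(139, 4) (l = Mul(Rational(-1, 4), -139) = Rational(139, 4) ≈ 34.750)
M = Rational(415, 4) (M = Add(Rational(139, 4), 69) = Rational(415, 4) ≈ 103.75)
Mul(Add(N, 226), Add(M, 109)) = Mul(Add(175, 226), Add(Rational(415, 4), 109)) = Mul(401, Rational(851, 4)) = Rational(341251, 4)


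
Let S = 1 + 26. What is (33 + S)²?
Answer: 3600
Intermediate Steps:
S = 27
(33 + S)² = (33 + 27)² = 60² = 3600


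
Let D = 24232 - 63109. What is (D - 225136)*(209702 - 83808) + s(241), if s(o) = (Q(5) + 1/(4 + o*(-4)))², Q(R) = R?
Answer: -30631820633404799/921600 ≈ -3.3238e+10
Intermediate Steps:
D = -38877
s(o) = (5 + 1/(4 - 4*o))² (s(o) = (5 + 1/(4 + o*(-4)))² = (5 + 1/(4 - 4*o))²)
(D - 225136)*(209702 - 83808) + s(241) = (-38877 - 225136)*(209702 - 83808) + (-21 + 20*241)²/(16*(-1 + 241)²) = -264013*125894 + (1/16)*(-21 + 4820)²/240² = -33237652622 + (1/16)*(1/57600)*4799² = -33237652622 + (1/16)*(1/57600)*23030401 = -33237652622 + 23030401/921600 = -30631820633404799/921600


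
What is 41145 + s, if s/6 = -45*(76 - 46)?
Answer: 33045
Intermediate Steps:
s = -8100 (s = 6*(-45*(76 - 46)) = 6*(-45*30) = 6*(-1350) = -8100)
41145 + s = 41145 - 8100 = 33045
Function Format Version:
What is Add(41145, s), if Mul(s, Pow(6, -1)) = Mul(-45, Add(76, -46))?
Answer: 33045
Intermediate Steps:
s = -8100 (s = Mul(6, Mul(-45, Add(76, -46))) = Mul(6, Mul(-45, 30)) = Mul(6, -1350) = -8100)
Add(41145, s) = Add(41145, -8100) = 33045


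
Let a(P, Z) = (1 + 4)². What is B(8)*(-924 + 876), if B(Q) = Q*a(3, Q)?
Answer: -9600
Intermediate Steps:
a(P, Z) = 25 (a(P, Z) = 5² = 25)
B(Q) = 25*Q (B(Q) = Q*25 = 25*Q)
B(8)*(-924 + 876) = (25*8)*(-924 + 876) = 200*(-48) = -9600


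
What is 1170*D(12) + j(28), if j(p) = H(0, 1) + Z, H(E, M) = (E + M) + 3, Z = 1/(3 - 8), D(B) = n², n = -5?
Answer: 146269/5 ≈ 29254.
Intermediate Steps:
D(B) = 25 (D(B) = (-5)² = 25)
Z = -⅕ (Z = 1/(-5) = -⅕ ≈ -0.20000)
H(E, M) = 3 + E + M
j(p) = 19/5 (j(p) = (3 + 0 + 1) - ⅕ = 4 - ⅕ = 19/5)
1170*D(12) + j(28) = 1170*25 + 19/5 = 29250 + 19/5 = 146269/5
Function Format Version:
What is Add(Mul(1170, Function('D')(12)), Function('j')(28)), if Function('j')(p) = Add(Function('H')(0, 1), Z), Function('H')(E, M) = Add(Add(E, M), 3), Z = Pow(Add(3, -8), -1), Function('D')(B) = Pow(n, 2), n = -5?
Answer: Rational(146269, 5) ≈ 29254.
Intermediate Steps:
Function('D')(B) = 25 (Function('D')(B) = Pow(-5, 2) = 25)
Z = Rational(-1, 5) (Z = Pow(-5, -1) = Rational(-1, 5) ≈ -0.20000)
Function('H')(E, M) = Add(3, E, M)
Function('j')(p) = Rational(19, 5) (Function('j')(p) = Add(Add(3, 0, 1), Rational(-1, 5)) = Add(4, Rational(-1, 5)) = Rational(19, 5))
Add(Mul(1170, Function('D')(12)), Function('j')(28)) = Add(Mul(1170, 25), Rational(19, 5)) = Add(29250, Rational(19, 5)) = Rational(146269, 5)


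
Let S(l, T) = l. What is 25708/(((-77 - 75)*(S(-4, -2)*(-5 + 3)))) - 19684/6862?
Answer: -25043005/1043024 ≈ -24.010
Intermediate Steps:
25708/(((-77 - 75)*(S(-4, -2)*(-5 + 3)))) - 19684/6862 = 25708/(((-77 - 75)*(-4*(-5 + 3)))) - 19684/6862 = 25708/((-(-608)*(-2))) - 19684*1/6862 = 25708/((-152*8)) - 9842/3431 = 25708/(-1216) - 9842/3431 = 25708*(-1/1216) - 9842/3431 = -6427/304 - 9842/3431 = -25043005/1043024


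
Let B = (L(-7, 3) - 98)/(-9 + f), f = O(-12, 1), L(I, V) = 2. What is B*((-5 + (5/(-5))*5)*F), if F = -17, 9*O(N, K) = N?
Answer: 48960/31 ≈ 1579.4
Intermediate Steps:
O(N, K) = N/9
f = -4/3 (f = (1/9)*(-12) = -4/3 ≈ -1.3333)
B = 288/31 (B = (2 - 98)/(-9 - 4/3) = -96/(-31/3) = -96*(-3/31) = 288/31 ≈ 9.2903)
B*((-5 + (5/(-5))*5)*F) = 288*((-5 + (5/(-5))*5)*(-17))/31 = 288*((-5 + (5*(-1/5))*5)*(-17))/31 = 288*((-5 - 1*5)*(-17))/31 = 288*((-5 - 5)*(-17))/31 = 288*(-10*(-17))/31 = (288/31)*170 = 48960/31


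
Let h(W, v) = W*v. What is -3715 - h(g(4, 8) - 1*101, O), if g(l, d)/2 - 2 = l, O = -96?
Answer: -12259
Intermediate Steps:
g(l, d) = 4 + 2*l
-3715 - h(g(4, 8) - 1*101, O) = -3715 - ((4 + 2*4) - 1*101)*(-96) = -3715 - ((4 + 8) - 101)*(-96) = -3715 - (12 - 101)*(-96) = -3715 - (-89)*(-96) = -3715 - 1*8544 = -3715 - 8544 = -12259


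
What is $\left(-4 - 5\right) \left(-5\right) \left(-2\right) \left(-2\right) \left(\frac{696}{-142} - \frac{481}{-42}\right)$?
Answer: $\frac{586050}{497} \approx 1179.2$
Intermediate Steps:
$\left(-4 - 5\right) \left(-5\right) \left(-2\right) \left(-2\right) \left(\frac{696}{-142} - \frac{481}{-42}\right) = \left(-9\right) \left(-5\right) \left(-2\right) \left(-2\right) \left(696 \left(- \frac{1}{142}\right) - - \frac{481}{42}\right) = 45 \left(-2\right) \left(-2\right) \left(- \frac{348}{71} + \frac{481}{42}\right) = \left(-90\right) \left(-2\right) \frac{19535}{2982} = 180 \cdot \frac{19535}{2982} = \frac{586050}{497}$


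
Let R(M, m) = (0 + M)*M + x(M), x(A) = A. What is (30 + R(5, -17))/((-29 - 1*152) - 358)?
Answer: -60/539 ≈ -0.11132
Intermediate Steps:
R(M, m) = M + M² (R(M, m) = (0 + M)*M + M = M*M + M = M² + M = M + M²)
(30 + R(5, -17))/((-29 - 1*152) - 358) = (30 + 5*(1 + 5))/((-29 - 1*152) - 358) = (30 + 5*6)/((-29 - 152) - 358) = (30 + 30)/(-181 - 358) = 60/(-539) = 60*(-1/539) = -60/539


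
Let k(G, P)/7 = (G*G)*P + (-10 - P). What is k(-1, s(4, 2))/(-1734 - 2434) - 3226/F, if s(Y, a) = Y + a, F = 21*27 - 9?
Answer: -3351727/581436 ≈ -5.7646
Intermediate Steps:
F = 558 (F = 567 - 9 = 558)
k(G, P) = -70 - 7*P + 7*P*G**2 (k(G, P) = 7*((G*G)*P + (-10 - P)) = 7*(G**2*P + (-10 - P)) = 7*(P*G**2 + (-10 - P)) = 7*(-10 - P + P*G**2) = -70 - 7*P + 7*P*G**2)
k(-1, s(4, 2))/(-1734 - 2434) - 3226/F = (-70 - 7*(4 + 2) + 7*(4 + 2)*(-1)**2)/(-1734 - 2434) - 3226/558 = (-70 - 7*6 + 7*6*1)/(-4168) - 3226*1/558 = (-70 - 42 + 42)*(-1/4168) - 1613/279 = -70*(-1/4168) - 1613/279 = 35/2084 - 1613/279 = -3351727/581436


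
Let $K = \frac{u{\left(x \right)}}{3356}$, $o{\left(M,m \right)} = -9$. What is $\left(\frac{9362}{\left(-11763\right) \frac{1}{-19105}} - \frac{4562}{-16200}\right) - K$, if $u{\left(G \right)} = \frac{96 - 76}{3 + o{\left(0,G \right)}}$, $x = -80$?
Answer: $\frac{135060458756263}{8882241300} \approx 15206.0$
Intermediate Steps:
$u{\left(G \right)} = - \frac{10}{3}$ ($u{\left(G \right)} = \frac{96 - 76}{3 - 9} = \frac{20}{-6} = 20 \left(- \frac{1}{6}\right) = - \frac{10}{3}$)
$K = - \frac{5}{5034}$ ($K = - \frac{10}{3 \cdot 3356} = \left(- \frac{10}{3}\right) \frac{1}{3356} = - \frac{5}{5034} \approx -0.00099325$)
$\left(\frac{9362}{\left(-11763\right) \frac{1}{-19105}} - \frac{4562}{-16200}\right) - K = \left(\frac{9362}{\left(-11763\right) \frac{1}{-19105}} - \frac{4562}{-16200}\right) - - \frac{5}{5034} = \left(\frac{9362}{\left(-11763\right) \left(- \frac{1}{19105}\right)} - - \frac{2281}{8100}\right) + \frac{5}{5034} = \left(\frac{9362}{\frac{11763}{19105}} + \frac{2281}{8100}\right) + \frac{5}{5034} = \left(9362 \cdot \frac{19105}{11763} + \frac{2281}{8100}\right) + \frac{5}{5034} = \left(\frac{178861010}{11763} + \frac{2281}{8100}\right) + \frac{5}{5034} = \frac{160977890267}{10586700} + \frac{5}{5034} = \frac{135060458756263}{8882241300}$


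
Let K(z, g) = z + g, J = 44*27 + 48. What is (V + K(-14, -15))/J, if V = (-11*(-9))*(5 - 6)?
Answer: -32/309 ≈ -0.10356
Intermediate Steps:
J = 1236 (J = 1188 + 48 = 1236)
K(z, g) = g + z
V = -99 (V = 99*(-1) = -99)
(V + K(-14, -15))/J = (-99 + (-15 - 14))/1236 = (-99 - 29)*(1/1236) = -128*1/1236 = -32/309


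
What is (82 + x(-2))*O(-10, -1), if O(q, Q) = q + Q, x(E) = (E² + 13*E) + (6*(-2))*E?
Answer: -924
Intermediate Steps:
x(E) = E + E² (x(E) = (E² + 13*E) - 12*E = E + E²)
O(q, Q) = Q + q
(82 + x(-2))*O(-10, -1) = (82 - 2*(1 - 2))*(-1 - 10) = (82 - 2*(-1))*(-11) = (82 + 2)*(-11) = 84*(-11) = -924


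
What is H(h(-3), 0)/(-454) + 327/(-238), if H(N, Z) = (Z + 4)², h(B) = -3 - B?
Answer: -76133/54026 ≈ -1.4092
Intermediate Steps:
H(N, Z) = (4 + Z)²
H(h(-3), 0)/(-454) + 327/(-238) = (4 + 0)²/(-454) + 327/(-238) = 4²*(-1/454) + 327*(-1/238) = 16*(-1/454) - 327/238 = -8/227 - 327/238 = -76133/54026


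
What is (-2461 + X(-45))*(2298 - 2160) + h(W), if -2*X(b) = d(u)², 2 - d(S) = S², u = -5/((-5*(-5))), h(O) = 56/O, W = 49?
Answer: -1486983433/4375 ≈ -3.3988e+5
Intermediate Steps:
u = -⅕ (u = -5/25 = -5*1/25 = -⅕ ≈ -0.20000)
d(S) = 2 - S²
X(b) = -2401/1250 (X(b) = -(2 - (-⅕)²)²/2 = -(2 - 1*1/25)²/2 = -(2 - 1/25)²/2 = -(49/25)²/2 = -½*2401/625 = -2401/1250)
(-2461 + X(-45))*(2298 - 2160) + h(W) = (-2461 - 2401/1250)*(2298 - 2160) + 56/49 = -3078651/1250*138 + 56*(1/49) = -212426919/625 + 8/7 = -1486983433/4375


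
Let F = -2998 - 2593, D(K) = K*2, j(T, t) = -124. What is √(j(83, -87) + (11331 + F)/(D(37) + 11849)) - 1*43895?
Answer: -43895 + 2*I*√4389786294/11923 ≈ -43895.0 + 11.114*I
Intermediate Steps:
D(K) = 2*K
F = -5591
√(j(83, -87) + (11331 + F)/(D(37) + 11849)) - 1*43895 = √(-124 + (11331 - 5591)/(2*37 + 11849)) - 1*43895 = √(-124 + 5740/(74 + 11849)) - 43895 = √(-124 + 5740/11923) - 43895 = √(-1472712/11923) - 43895 = 2*I*√4389786294/11923 - 43895 = -43895 + 2*I*√4389786294/11923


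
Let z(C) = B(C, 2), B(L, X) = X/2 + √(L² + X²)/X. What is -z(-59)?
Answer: -1 - √3485/2 ≈ -30.517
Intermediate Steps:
B(L, X) = X/2 + √(L² + X²)/X (B(L, X) = X*(½) + √(L² + X²)/X = X/2 + √(L² + X²)/X)
z(C) = 1 + √(4 + C²)/2 (z(C) = (½)*2 + √(C² + 2²)/2 = 1 + √(C² + 4)/2 = 1 + √(4 + C²)/2)
-z(-59) = -(1 + √(4 + (-59)²)/2) = -(1 + √(4 + 3481)/2) = -(1 + √3485/2) = -1 - √3485/2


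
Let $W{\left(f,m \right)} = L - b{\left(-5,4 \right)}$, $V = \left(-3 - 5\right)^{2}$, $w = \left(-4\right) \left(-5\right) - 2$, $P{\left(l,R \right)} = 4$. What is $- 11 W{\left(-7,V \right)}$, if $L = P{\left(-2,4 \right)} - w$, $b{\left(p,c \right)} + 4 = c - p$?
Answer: $209$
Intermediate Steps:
$w = 18$ ($w = 20 - 2 = 18$)
$V = 64$ ($V = \left(-8\right)^{2} = 64$)
$b{\left(p,c \right)} = -4 + c - p$ ($b{\left(p,c \right)} = -4 + \left(c - p\right) = -4 + c - p$)
$L = -14$ ($L = 4 - 18 = -14$)
$W{\left(f,m \right)} = -19$ ($W{\left(f,m \right)} = -14 - \left(-4 + 4 - -5\right) = -14 - \left(-4 + 4 + 5\right) = -14 - 5 = -19$)
$- 11 W{\left(-7,V \right)} = \left(-11\right) \left(-19\right) = 209$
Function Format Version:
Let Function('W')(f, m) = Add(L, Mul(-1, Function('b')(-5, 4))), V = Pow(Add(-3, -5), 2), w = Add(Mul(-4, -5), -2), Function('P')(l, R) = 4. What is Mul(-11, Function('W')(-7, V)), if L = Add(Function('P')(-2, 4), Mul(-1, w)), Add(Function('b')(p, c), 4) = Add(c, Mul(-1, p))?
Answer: 209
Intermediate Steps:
w = 18 (w = Add(20, -2) = 18)
V = 64 (V = Pow(-8, 2) = 64)
Function('b')(p, c) = Add(-4, c, Mul(-1, p)) (Function('b')(p, c) = Add(-4, Add(c, Mul(-1, p))) = Add(-4, c, Mul(-1, p)))
L = -14 (L = Add(4, Mul(-1, 18)) = Add(4, -18) = -14)
Function('W')(f, m) = -19 (Function('W')(f, m) = Add(-14, Mul(-1, Add(-4, 4, Mul(-1, -5)))) = Add(-14, Mul(-1, Add(-4, 4, 5))) = Add(-14, Mul(-1, 5)) = Add(-14, -5) = -19)
Mul(-11, Function('W')(-7, V)) = Mul(-11, -19) = 209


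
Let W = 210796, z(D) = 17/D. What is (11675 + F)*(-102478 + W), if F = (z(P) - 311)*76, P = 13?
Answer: -16702743918/13 ≈ -1.2848e+9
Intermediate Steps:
F = -305976/13 (F = (17/13 - 311)*76 = -4026/13*76 = -305976/13 ≈ -23537.)
(11675 + F)*(-102478 + W) = (11675 - 305976/13)*(-102478 + 210796) = -154201/13*108318 = -16702743918/13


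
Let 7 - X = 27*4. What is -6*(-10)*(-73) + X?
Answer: -4481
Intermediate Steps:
X = -101 (X = 7 - 27*4 = 7 - 1*108 = 7 - 108 = -101)
-6*(-10)*(-73) + X = -6*(-10)*(-73) - 101 = 60*(-73) - 101 = -4380 - 101 = -4481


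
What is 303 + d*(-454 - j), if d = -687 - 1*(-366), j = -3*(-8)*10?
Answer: 223077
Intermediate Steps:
j = 240 (j = 24*10 = 240)
d = -321 (d = -687 + 366 = -321)
303 + d*(-454 - j) = 303 - 321*(-454 - 1*240) = 303 - 321*(-454 - 240) = 303 - 321*(-694) = 303 + 222774 = 223077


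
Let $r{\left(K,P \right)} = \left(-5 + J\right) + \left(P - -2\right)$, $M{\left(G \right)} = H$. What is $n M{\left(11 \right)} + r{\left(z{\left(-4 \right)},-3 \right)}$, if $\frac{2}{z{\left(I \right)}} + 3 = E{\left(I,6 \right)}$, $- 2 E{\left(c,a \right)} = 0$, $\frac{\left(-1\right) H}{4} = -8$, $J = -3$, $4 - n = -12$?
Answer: $503$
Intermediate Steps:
$n = 16$ ($n = 4 - -12 = 4 + 12 = 16$)
$H = 32$ ($H = \left(-4\right) \left(-8\right) = 32$)
$M{\left(G \right)} = 32$
$E{\left(c,a \right)} = 0$ ($E{\left(c,a \right)} = \left(- \frac{1}{2}\right) 0 = 0$)
$z{\left(I \right)} = - \frac{2}{3}$ ($z{\left(I \right)} = \frac{2}{-3 + 0} = \frac{2}{-3} = 2 \left(- \frac{1}{3}\right) = - \frac{2}{3}$)
$r{\left(K,P \right)} = -6 + P$ ($r{\left(K,P \right)} = \left(-5 - 3\right) + \left(P - -2\right) = -8 + \left(P + 2\right) = -8 + \left(2 + P\right) = -6 + P$)
$n M{\left(11 \right)} + r{\left(z{\left(-4 \right)},-3 \right)} = 16 \cdot 32 - 9 = 512 - 9 = 503$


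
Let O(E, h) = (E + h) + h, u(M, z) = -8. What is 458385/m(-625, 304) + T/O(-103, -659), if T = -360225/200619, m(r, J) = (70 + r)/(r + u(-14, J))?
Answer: 612726239911742/1171993907 ≈ 5.2281e+5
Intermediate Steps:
m(r, J) = (70 + r)/(-8 + r) (m(r, J) = (70 + r)/(r - 8) = (70 + r)/(-8 + r))
T = -40025/22291 (T = -360225*1/200619 = -40025/22291 ≈ -1.7956)
O(E, h) = E + 2*h
458385/m(-625, 304) + T/O(-103, -659) = 458385/(((70 - 625)/(-8 - 625))) - 40025/(22291*(-103 + 2*(-659))) = 458385/((-555/(-633))) - 40025/(22291*(-103 - 1318)) = 458385/((-1/633*(-555))) - 40025/22291/(-1421) = 458385/(185/211) - 40025/22291*(-1/1421) = 458385*(211/185) + 40025/31675511 = 19343847/37 + 40025/31675511 = 612726239911742/1171993907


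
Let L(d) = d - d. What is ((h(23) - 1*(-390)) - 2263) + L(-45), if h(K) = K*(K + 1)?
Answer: -1321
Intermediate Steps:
h(K) = K*(1 + K)
L(d) = 0
((h(23) - 1*(-390)) - 2263) + L(-45) = ((23*(1 + 23) - 1*(-390)) - 2263) + 0 = ((23*24 + 390) - 2263) + 0 = ((552 + 390) - 2263) + 0 = (942 - 2263) + 0 = -1321 + 0 = -1321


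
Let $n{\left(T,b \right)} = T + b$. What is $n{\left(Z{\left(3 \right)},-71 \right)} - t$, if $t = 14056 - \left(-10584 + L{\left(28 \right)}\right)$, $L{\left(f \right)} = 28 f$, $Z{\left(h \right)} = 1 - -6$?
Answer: $-23920$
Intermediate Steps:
$Z{\left(h \right)} = 7$ ($Z{\left(h \right)} = 1 + 6 = 7$)
$t = 23856$ ($t = 14056 - \left(-10584 + 28 \cdot 28\right) = 14056 - \left(-10584 + 784\right) = 14056 - -9800 = 14056 + 9800 = 23856$)
$n{\left(Z{\left(3 \right)},-71 \right)} - t = \left(7 - 71\right) - 23856 = -64 - 23856 = -23920$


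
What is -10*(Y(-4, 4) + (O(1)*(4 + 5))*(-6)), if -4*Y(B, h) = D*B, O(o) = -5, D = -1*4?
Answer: -2660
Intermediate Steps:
D = -4
Y(B, h) = B (Y(B, h) = -(-1)*B = B)
-10*(Y(-4, 4) + (O(1)*(4 + 5))*(-6)) = -10*(-4 - 5*(4 + 5)*(-6)) = -10*(-4 - 5*9*(-6)) = -10*(-4 - 45*(-6)) = -10*(-4 + 270) = -10*266 = -2660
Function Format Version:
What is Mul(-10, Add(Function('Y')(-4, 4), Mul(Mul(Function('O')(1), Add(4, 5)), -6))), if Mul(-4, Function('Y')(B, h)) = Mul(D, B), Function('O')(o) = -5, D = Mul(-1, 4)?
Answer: -2660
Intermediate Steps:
D = -4
Function('Y')(B, h) = B (Function('Y')(B, h) = Mul(Rational(-1, 4), Mul(-4, B)) = B)
Mul(-10, Add(Function('Y')(-4, 4), Mul(Mul(Function('O')(1), Add(4, 5)), -6))) = Mul(-10, Add(-4, Mul(Mul(-5, Add(4, 5)), -6))) = Mul(-10, Add(-4, Mul(Mul(-5, 9), -6))) = Mul(-10, Add(-4, Mul(-45, -6))) = Mul(-10, Add(-4, 270)) = Mul(-10, 266) = -2660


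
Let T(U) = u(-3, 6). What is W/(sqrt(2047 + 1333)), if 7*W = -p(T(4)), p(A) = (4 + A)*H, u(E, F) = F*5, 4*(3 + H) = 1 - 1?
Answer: 51*sqrt(5)/455 ≈ 0.25064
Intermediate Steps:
H = -3 (H = -3 + (1 - 1)/4 = -3 + (1/4)*0 = -3 + 0 = -3)
u(E, F) = 5*F
T(U) = 30 (T(U) = 5*6 = 30)
p(A) = -12 - 3*A (p(A) = (4 + A)*(-3) = -12 - 3*A)
W = 102/7 (W = (-(-12 - 3*30))/7 = (-(-12 - 90))/7 = (-1*(-102))/7 = (1/7)*102 = 102/7 ≈ 14.571)
W/(sqrt(2047 + 1333)) = 102/(7*(sqrt(2047 + 1333))) = 102/(7*(sqrt(3380))) = 102/(7*((26*sqrt(5)))) = 102*(sqrt(5)/130)/7 = 51*sqrt(5)/455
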